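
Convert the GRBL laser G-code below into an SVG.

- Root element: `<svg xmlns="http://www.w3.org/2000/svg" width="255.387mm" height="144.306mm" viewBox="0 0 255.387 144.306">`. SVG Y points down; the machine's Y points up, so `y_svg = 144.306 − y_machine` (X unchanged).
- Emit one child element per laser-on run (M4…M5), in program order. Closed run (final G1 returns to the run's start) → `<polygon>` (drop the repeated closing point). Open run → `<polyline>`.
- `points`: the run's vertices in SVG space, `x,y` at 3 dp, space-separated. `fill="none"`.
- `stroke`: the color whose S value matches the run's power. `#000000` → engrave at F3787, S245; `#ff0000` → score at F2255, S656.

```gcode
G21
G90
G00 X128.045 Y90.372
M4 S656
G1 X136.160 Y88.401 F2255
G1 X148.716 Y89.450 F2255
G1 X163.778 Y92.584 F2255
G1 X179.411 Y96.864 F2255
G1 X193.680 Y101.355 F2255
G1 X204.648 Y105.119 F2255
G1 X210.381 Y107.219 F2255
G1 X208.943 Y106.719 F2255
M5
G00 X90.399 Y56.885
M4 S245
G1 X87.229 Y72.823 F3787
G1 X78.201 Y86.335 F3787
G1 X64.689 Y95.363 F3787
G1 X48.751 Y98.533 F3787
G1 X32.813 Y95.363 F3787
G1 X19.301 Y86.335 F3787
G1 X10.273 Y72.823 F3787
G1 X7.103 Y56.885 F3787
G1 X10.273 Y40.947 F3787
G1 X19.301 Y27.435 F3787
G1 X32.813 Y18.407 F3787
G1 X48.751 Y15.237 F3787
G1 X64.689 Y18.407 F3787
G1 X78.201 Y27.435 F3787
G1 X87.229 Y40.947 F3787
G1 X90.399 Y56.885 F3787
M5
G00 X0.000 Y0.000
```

y_svg = 144.306 − y_m.

[1] S656→`#ff0000` (score); open run; points: 128.045,53.934 136.160,55.905 148.716,54.856 163.778,51.722 179.411,47.442 193.680,42.951 204.648,39.187 210.381,37.087 208.943,37.587

[2] S245→`#000000` (engrave); closed run; points: 90.399,87.421 87.229,71.483 78.201,57.971 64.689,48.943 48.751,45.773 32.813,48.943 19.301,57.971 10.273,71.483 7.103,87.421 10.273,103.359 19.301,116.871 32.813,125.899 48.751,129.069 64.689,125.899 78.201,116.871 87.229,103.359

<svg xmlns="http://www.w3.org/2000/svg" width="255.387mm" height="144.306mm" viewBox="0 0 255.387 144.306">
  <polyline points="128.045,53.934 136.160,55.905 148.716,54.856 163.778,51.722 179.411,47.442 193.680,42.951 204.648,39.187 210.381,37.087 208.943,37.587" fill="none" stroke="#ff0000"/>
  <polygon points="90.399,87.421 87.229,71.483 78.201,57.971 64.689,48.943 48.751,45.773 32.813,48.943 19.301,57.971 10.273,71.483 7.103,87.421 10.273,103.359 19.301,116.871 32.813,125.899 48.751,129.069 64.689,125.899 78.201,116.871 87.229,103.359" fill="none" stroke="#000000"/>
</svg>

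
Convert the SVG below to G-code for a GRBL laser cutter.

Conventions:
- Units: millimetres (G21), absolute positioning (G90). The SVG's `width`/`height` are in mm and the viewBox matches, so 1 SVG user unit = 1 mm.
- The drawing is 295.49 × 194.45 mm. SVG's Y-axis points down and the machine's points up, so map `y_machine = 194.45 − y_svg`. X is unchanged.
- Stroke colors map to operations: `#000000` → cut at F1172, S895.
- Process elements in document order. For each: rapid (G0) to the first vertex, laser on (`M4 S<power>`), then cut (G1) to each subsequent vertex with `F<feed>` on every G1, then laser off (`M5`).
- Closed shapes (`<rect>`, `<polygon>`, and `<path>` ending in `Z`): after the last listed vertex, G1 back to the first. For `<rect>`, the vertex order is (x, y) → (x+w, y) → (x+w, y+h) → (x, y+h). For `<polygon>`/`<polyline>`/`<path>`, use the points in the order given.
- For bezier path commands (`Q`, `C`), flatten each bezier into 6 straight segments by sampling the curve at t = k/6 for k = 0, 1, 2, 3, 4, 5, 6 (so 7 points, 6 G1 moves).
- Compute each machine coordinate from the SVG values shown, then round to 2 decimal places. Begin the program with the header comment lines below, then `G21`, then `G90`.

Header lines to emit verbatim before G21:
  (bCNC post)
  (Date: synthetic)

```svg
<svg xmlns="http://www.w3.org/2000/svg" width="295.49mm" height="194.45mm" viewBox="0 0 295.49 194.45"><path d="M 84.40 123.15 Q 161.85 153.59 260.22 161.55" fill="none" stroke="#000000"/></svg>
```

1 u = 1 mm; y_m = 194.45 − y.

[1] `<path>` quadratic bezier, #000000→cut S895 F1172: (84.40,71.30) → (110.80,61.78) → (138.36,53.50) → (167.08,46.48) → (196.96,40.70) → (228.01,36.18) → (260.22,32.90)

(bCNC post)
(Date: synthetic)
G21
G90
G0 X84.40 Y71.30
M4 S895
G1 X110.80 Y61.78 F1172
G1 X138.36 Y53.50 F1172
G1 X167.08 Y46.48 F1172
G1 X196.96 Y40.70 F1172
G1 X228.01 Y36.18 F1172
G1 X260.22 Y32.90 F1172
M5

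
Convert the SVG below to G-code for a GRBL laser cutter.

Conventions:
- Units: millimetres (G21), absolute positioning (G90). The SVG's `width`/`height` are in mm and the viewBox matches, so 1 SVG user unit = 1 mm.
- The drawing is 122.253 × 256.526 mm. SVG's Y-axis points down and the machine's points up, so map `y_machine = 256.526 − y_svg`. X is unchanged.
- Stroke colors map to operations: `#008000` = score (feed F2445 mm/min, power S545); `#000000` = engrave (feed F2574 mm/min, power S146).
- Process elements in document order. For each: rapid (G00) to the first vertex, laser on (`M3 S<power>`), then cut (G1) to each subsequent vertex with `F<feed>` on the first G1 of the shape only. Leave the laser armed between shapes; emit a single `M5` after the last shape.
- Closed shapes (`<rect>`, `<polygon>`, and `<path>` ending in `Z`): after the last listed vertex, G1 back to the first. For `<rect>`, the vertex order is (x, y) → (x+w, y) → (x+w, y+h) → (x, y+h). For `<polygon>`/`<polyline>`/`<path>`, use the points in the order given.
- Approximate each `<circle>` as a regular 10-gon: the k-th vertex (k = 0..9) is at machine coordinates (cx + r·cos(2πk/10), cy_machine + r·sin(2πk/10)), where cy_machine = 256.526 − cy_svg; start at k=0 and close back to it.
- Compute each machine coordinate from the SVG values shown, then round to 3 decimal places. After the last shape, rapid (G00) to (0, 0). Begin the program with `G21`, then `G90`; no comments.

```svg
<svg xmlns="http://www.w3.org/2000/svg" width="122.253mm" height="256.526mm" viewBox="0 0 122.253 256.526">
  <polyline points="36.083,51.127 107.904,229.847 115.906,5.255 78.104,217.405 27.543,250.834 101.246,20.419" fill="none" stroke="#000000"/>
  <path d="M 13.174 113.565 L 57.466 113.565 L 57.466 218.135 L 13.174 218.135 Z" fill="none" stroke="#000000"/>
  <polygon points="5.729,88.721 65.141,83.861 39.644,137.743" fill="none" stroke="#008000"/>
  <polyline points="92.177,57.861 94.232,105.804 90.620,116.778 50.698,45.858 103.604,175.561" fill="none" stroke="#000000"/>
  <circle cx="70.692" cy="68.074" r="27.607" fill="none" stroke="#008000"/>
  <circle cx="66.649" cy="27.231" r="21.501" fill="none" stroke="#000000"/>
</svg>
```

Since the viewBox matches the mm dimensions, user units are millimetres directly. The only transform is the Y-flip y_m = 256.526 − y_svg.

Shape 1 is a open polyline drawn with `<polyline>`. Its stroke #000000 means engrave at S146, F2574. After flipping Y the toolpath is (36.083,205.399) → (107.904,26.679) → (115.906,251.271) → (78.104,39.121) → (27.543,5.692) → (101.246,236.107).

Shape 2 is a rectangle drawn with `<path>`. Its stroke #000000 means engrave at S146, F2574. After flipping Y the toolpath is (13.174,142.961) → (57.466,142.961) → (57.466,38.391) → (13.174,38.391) → (13.174,142.961), returning to the start.

Shape 3 is a regular polygon drawn with `<polygon>`. Its stroke #008000 means score at S545, F2445. After flipping Y the toolpath is (5.729,167.805) → (65.141,172.665) → (39.644,118.783) → (5.729,167.805), returning to the start.

Shape 4 is a open polyline drawn with `<polyline>`. Its stroke #000000 means engrave at S146, F2574. After flipping Y the toolpath is (92.177,198.665) → (94.232,150.722) → (90.620,139.748) → (50.698,210.668) → (103.604,80.965).

Shape 5 is a circle drawn with `<circle>`. Its stroke #008000 means score at S545, F2445. After flipping Y the toolpath is (98.299,188.452) → (93.027,204.679) → (79.223,214.708) → (62.161,214.708) → (48.357,204.679) → (43.085,188.452) → (48.357,172.225) → (62.161,162.196) → (79.223,162.196) → (93.027,172.225) → (98.299,188.452), returning to the start.

Shape 6 is a circle drawn with `<circle>`. Its stroke #000000 means engrave at S146, F2574. After flipping Y the toolpath is (88.150,229.295) → (84.044,241.933) → (73.293,249.744) → (60.005,249.744) → (49.254,241.933) → (45.148,229.295) → (49.254,216.657) → (60.005,208.846) → (73.293,208.846) → (84.044,216.657) → (88.150,229.295), returning to the start.

G21
G90
G00 X36.083 Y205.399
M3 S146
G1 X107.904 Y26.679 F2574
G1 X115.906 Y251.271
G1 X78.104 Y39.121
G1 X27.543 Y5.692
G1 X101.246 Y236.107
G00 X13.174 Y142.961
M3 S146
G1 X57.466 Y142.961 F2574
G1 X57.466 Y38.391
G1 X13.174 Y38.391
G1 X13.174 Y142.961
G00 X5.729 Y167.805
M3 S545
G1 X65.141 Y172.665 F2445
G1 X39.644 Y118.783
G1 X5.729 Y167.805
G00 X92.177 Y198.665
M3 S146
G1 X94.232 Y150.722 F2574
G1 X90.620 Y139.748
G1 X50.698 Y210.668
G1 X103.604 Y80.965
G00 X98.299 Y188.452
M3 S545
G1 X93.027 Y204.679 F2445
G1 X79.223 Y214.708
G1 X62.161 Y214.708
G1 X48.357 Y204.679
G1 X43.085 Y188.452
G1 X48.357 Y172.225
G1 X62.161 Y162.196
G1 X79.223 Y162.196
G1 X93.027 Y172.225
G1 X98.299 Y188.452
G00 X88.150 Y229.295
M3 S146
G1 X84.044 Y241.933 F2574
G1 X73.293 Y249.744
G1 X60.005 Y249.744
G1 X49.254 Y241.933
G1 X45.148 Y229.295
G1 X49.254 Y216.657
G1 X60.005 Y208.846
G1 X73.293 Y208.846
G1 X84.044 Y216.657
G1 X88.150 Y229.295
M5
G00 X0.000 Y0.000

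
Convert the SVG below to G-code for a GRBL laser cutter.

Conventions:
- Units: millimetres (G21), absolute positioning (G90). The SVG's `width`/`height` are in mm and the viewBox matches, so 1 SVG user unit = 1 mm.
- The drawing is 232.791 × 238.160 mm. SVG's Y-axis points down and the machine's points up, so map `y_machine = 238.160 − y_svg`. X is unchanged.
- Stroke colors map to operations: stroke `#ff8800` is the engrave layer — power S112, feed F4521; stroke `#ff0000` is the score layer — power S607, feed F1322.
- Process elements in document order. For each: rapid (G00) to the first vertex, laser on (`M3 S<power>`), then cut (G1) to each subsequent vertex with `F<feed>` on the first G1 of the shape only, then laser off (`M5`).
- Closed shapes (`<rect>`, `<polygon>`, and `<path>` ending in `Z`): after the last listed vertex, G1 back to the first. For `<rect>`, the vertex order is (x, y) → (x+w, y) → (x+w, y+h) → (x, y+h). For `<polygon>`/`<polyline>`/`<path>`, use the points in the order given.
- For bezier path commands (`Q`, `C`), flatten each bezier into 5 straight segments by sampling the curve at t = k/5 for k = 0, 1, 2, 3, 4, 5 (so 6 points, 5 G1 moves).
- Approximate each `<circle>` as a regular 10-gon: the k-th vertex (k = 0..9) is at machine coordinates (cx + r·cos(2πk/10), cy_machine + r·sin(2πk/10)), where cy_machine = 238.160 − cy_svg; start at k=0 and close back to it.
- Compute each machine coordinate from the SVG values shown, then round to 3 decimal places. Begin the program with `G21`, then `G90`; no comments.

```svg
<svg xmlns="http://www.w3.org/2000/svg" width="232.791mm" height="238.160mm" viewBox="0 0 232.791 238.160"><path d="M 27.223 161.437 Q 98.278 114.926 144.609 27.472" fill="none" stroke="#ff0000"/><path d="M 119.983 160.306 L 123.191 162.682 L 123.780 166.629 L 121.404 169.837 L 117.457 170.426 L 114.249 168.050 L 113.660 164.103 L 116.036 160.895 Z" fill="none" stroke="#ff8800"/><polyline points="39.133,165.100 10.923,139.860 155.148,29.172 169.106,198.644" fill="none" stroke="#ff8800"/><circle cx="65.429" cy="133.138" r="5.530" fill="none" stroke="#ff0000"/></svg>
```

G21
G90
G00 X27.223 Y76.723
M3 S607
G1 X54.656 Y96.965 F1322
G1 X80.111 Y120.483
G1 X103.588 Y147.276
G1 X125.088 Y177.344
G1 X144.609 Y210.688
M5
G00 X119.983 Y77.854
M3 S112
G1 X123.191 Y75.478 F4521
G1 X123.780 Y71.531
G1 X121.404 Y68.323
G1 X117.457 Y67.734
G1 X114.249 Y70.110
G1 X113.660 Y74.057
G1 X116.036 Y77.265
G1 X119.983 Y77.854
M5
G00 X39.133 Y73.060
M3 S112
G1 X10.923 Y98.300 F4521
G1 X155.148 Y208.988
G1 X169.106 Y39.516
M5
G00 X70.959 Y105.022
M3 S607
G1 X69.903 Y108.272 F1322
G1 X67.138 Y110.281
G1 X63.720 Y110.281
G1 X60.955 Y108.272
G1 X59.899 Y105.022
G1 X60.955 Y101.772
G1 X63.720 Y99.763
G1 X67.138 Y99.763
G1 X69.903 Y101.772
G1 X70.959 Y105.022
M5

viewBox `0 0 232.791 238.160` with mm width/height → 1 unit = 1 mm. Flip: y_m = 238.160 − y_svg.

**Shape 1** — `<path>` quadratic bezier, stroke `#ff0000` → score (S607, F1322). Control points (SVG): P0=(27.223,161.437), P1=(98.278,114.926), P2=(144.609,27.472); sampled at t=k/5. Machine vertices: (27.223,76.723) → (54.656,96.965) → (80.111,120.483) → (103.588,147.276) → (125.088,177.344) → (144.609,210.688). Open path.

**Shape 2** — `<path>` regular polygon, stroke `#ff8800` → engrave (S112, F4521). Machine vertices: (119.983,77.854) → (123.191,75.478) → (123.780,71.531) → (121.404,68.323) → (117.457,67.734) → (114.249,70.110) → (113.660,74.057) → (116.036,77.265) → (119.983,77.854). Closed: final G1 returns to the first vertex.

**Shape 3** — `<polyline>` open polyline, stroke `#ff8800` → engrave (S112, F4521). Machine vertices: (39.133,73.060) → (10.923,98.300) → (155.148,208.988) → (169.106,39.516). Open path.

**Shape 4** — `<circle>` circle, stroke `#ff0000` → score (S607, F1322). Machine vertices: (70.959,105.022) → (69.903,108.272) → (67.138,110.281) → (63.720,110.281) → (60.955,108.272) → (59.899,105.022) → (60.955,101.772) → (63.720,99.763) → (67.138,99.763) → (69.903,101.772) → (70.959,105.022). Closed: final G1 returns to the first vertex.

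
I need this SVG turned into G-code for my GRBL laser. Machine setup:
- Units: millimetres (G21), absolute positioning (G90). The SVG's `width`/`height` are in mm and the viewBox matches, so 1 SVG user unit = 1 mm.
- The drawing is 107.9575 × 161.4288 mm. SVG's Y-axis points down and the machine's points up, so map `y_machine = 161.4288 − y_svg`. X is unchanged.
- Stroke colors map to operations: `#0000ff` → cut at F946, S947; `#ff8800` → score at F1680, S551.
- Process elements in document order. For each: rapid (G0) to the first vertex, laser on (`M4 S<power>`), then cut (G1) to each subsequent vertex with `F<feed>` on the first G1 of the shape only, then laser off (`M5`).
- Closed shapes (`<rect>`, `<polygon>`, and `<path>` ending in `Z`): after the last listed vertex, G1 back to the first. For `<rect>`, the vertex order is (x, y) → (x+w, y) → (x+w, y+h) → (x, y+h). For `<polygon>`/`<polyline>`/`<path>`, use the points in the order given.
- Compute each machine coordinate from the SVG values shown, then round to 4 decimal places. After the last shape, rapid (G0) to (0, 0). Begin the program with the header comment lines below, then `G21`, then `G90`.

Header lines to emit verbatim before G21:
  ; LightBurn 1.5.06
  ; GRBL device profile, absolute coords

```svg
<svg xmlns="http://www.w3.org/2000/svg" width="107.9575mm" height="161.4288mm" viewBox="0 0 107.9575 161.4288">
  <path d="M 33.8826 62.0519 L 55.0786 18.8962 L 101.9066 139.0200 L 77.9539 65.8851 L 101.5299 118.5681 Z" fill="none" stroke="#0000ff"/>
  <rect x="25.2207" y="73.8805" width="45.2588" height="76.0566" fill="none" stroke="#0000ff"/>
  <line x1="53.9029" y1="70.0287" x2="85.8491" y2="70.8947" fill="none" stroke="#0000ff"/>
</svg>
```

viewBox `0 0 107.9575 161.4288` with mm width/height → 1 unit = 1 mm. Flip: y_m = 161.4288 − y_svg.

**Shape 1** — `<path>` closed polygon, stroke `#0000ff` → cut (S947, F946). Machine vertices: (33.8826,99.3769) → (55.0786,142.5326) → (101.9066,22.4088) → (77.9539,95.5437) → (101.5299,42.8607) → (33.8826,99.3769). Closed: final G1 returns to the first vertex.

**Shape 2** — `<rect>` rectangle, stroke `#0000ff` → cut (S947, F946). Machine vertices: (25.2207,87.5483) → (70.4795,87.5483) → (70.4795,11.4917) → (25.2207,11.4917) → (25.2207,87.5483). Closed: final G1 returns to the first vertex.

**Shape 3** — `<line>` line segment, stroke `#0000ff` → cut (S947, F946). Machine vertices: (53.9029,91.4001) → (85.8491,90.5341). Open path.

; LightBurn 1.5.06
; GRBL device profile, absolute coords
G21
G90
G0 X33.8826 Y99.3769
M4 S947
G1 X55.0786 Y142.5326 F946
G1 X101.9066 Y22.4088
G1 X77.9539 Y95.5437
G1 X101.5299 Y42.8607
G1 X33.8826 Y99.3769
M5
G0 X25.2207 Y87.5483
M4 S947
G1 X70.4795 Y87.5483 F946
G1 X70.4795 Y11.4917
G1 X25.2207 Y11.4917
G1 X25.2207 Y87.5483
M5
G0 X53.9029 Y91.4001
M4 S947
G1 X85.8491 Y90.5341 F946
M5
G0 X0.0000 Y0.0000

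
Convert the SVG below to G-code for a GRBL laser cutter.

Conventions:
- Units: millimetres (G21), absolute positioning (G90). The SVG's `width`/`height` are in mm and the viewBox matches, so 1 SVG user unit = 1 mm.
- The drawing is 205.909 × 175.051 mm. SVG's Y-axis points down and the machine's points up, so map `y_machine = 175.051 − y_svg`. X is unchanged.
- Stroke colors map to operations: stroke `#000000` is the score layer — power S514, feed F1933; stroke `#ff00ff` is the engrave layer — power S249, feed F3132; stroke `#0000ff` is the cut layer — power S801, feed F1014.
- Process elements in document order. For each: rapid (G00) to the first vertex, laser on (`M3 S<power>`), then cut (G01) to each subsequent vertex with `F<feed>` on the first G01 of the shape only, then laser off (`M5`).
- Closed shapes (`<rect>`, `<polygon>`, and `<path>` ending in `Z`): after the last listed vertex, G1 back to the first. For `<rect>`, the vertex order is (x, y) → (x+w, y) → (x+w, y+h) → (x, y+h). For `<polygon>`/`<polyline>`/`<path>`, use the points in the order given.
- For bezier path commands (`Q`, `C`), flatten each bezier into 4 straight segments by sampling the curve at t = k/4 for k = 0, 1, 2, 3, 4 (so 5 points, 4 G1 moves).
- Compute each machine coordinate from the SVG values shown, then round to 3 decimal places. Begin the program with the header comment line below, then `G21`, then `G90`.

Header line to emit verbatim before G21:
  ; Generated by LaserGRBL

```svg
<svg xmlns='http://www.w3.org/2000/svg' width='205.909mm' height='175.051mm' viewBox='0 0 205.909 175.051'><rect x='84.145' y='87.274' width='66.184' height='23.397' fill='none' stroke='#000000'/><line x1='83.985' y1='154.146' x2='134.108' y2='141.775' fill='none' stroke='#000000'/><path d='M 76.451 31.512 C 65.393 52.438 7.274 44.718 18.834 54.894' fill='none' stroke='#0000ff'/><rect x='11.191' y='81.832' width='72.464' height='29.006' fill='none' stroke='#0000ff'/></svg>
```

; Generated by LaserGRBL
G21
G90
G00 X84.145 Y87.777
M3 S514
G01 X150.329 Y87.777 F1933
G01 X150.329 Y64.380
G01 X84.145 Y64.380
G01 X84.145 Y87.777
M5
G00 X83.985 Y20.905
M3 S514
G01 X134.108 Y33.276 F1933
M5
G00 X76.451 Y143.539
M3 S801
G01 X61.158 Y132.488 F1014
G01 X39.161 Y127.817
G01 X21.405 Y125.161
G01 X18.834 Y120.157
M5
G00 X11.191 Y93.219
M3 S801
G01 X83.655 Y93.219 F1014
G01 X83.655 Y64.213
G01 X11.191 Y64.213
G01 X11.191 Y93.219
M5

1 u = 1 mm; y_m = 175.051 − y.

[1] `<rect>` rectangle, #000000→score S514 F1933: (84.145,87.777) → (150.329,87.777) → (150.329,64.380) → (84.145,64.380) → (84.145,87.777) (closed)

[2] `<line>` line segment, #000000→score S514 F1933: (83.985,20.905) → (134.108,33.276)

[3] `<path>` cubic bezier, #0000ff→cut S801 F1014: (76.451,143.539) → (61.158,132.488) → (39.161,127.817) → (21.405,125.161) → (18.834,120.157)

[4] `<rect>` rectangle, #0000ff→cut S801 F1014: (11.191,93.219) → (83.655,93.219) → (83.655,64.213) → (11.191,64.213) → (11.191,93.219) (closed)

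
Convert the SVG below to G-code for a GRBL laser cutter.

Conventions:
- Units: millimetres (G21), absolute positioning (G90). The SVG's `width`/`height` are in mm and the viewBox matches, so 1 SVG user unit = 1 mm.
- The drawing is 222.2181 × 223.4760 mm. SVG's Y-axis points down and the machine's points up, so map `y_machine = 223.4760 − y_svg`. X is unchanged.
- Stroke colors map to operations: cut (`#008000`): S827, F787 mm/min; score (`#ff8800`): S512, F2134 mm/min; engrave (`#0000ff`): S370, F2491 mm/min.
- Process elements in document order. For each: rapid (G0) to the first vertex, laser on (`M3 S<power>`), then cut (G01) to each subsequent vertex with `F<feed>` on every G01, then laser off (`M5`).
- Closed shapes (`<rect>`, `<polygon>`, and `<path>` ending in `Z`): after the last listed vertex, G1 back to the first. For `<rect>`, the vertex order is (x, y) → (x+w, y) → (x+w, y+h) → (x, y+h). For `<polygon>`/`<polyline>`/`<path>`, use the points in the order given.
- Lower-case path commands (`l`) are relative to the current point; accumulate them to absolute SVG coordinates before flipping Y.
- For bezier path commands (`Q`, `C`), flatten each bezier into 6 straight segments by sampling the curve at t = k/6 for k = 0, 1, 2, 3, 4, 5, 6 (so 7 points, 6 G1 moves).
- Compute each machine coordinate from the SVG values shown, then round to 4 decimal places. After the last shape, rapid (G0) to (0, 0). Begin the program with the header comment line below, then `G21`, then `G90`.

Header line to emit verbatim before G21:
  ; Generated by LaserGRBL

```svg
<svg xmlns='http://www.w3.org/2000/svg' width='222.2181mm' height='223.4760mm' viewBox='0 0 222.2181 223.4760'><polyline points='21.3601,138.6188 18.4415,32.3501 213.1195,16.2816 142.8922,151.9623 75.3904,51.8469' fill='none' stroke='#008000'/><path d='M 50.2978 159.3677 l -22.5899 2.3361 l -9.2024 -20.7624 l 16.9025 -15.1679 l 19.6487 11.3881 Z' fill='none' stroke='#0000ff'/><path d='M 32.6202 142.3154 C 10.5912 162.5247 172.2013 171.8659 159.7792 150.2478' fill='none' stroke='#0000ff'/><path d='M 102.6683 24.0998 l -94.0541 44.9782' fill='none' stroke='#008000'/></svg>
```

1 u = 1 mm; y_m = 223.4760 − y.

[1] `<polyline>` open polyline, #008000→cut S827 F787: (21.3601,84.8572) → (18.4415,191.1259) → (213.1195,207.1944) → (142.8922,71.5137) → (75.3904,171.6291)

[2] `<path>` regular polygon, #0000ff→engrave S370 F2491: (50.2978,64.1083) → (27.7079,61.7722) → (18.5055,82.5346) → (35.4080,97.7025) → (55.0567,86.3144) → (50.2978,64.1083) (closed)

[3] `<path>` cubic bezier, #0000ff→engrave S370 F2491: (32.6202,81.1606) → (35.2531,72.0546) → (58.5571,65.3181) → (92.5971,61.5091) → (127.4377,61.1857) → (153.1435,64.9061) → (159.7792,73.2282)

[4] `<path>` line segment, #008000→cut S827 F787: (102.6683,199.3762) → (8.6142,154.3980)

; Generated by LaserGRBL
G21
G90
G0 X21.3601 Y84.8572
M3 S827
G01 X18.4415 Y191.1259 F787
G01 X213.1195 Y207.1944 F787
G01 X142.8922 Y71.5137 F787
G01 X75.3904 Y171.6291 F787
M5
G0 X50.2978 Y64.1083
M3 S370
G01 X27.7079 Y61.7722 F2491
G01 X18.5055 Y82.5346 F2491
G01 X35.4080 Y97.7025 F2491
G01 X55.0567 Y86.3144 F2491
G01 X50.2978 Y64.1083 F2491
M5
G0 X32.6202 Y81.1606
M3 S370
G01 X35.2531 Y72.0546 F2491
G01 X58.5571 Y65.3181 F2491
G01 X92.5971 Y61.5091 F2491
G01 X127.4377 Y61.1857 F2491
G01 X153.1435 Y64.9061 F2491
G01 X159.7792 Y73.2282 F2491
M5
G0 X102.6683 Y199.3762
M3 S827
G01 X8.6142 Y154.3980 F787
M5
G0 X0.0000 Y0.0000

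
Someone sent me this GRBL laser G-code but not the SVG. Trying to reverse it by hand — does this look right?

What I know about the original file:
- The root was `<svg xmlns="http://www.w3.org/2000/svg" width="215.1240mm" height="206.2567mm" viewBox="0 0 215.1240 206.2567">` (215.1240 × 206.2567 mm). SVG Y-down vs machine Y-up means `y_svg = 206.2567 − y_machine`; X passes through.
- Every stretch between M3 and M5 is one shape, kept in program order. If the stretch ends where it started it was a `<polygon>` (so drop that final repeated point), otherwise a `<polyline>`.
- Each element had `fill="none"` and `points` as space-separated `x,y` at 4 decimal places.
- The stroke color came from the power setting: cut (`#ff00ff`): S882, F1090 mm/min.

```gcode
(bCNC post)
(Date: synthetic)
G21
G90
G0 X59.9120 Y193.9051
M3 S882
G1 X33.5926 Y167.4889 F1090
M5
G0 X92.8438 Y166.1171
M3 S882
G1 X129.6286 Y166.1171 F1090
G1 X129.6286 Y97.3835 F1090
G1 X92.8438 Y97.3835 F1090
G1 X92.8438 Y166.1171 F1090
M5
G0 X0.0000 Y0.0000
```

<svg xmlns="http://www.w3.org/2000/svg" width="215.1240mm" height="206.2567mm" viewBox="0 0 215.1240 206.2567">
  <polyline points="59.9120,12.3516 33.5926,38.7678" fill="none" stroke="#ff00ff"/>
  <polygon points="92.8438,40.1396 129.6286,40.1396 129.6286,108.8732 92.8438,108.8732" fill="none" stroke="#ff00ff"/>
</svg>

Machine Y-up, SVG Y-down with viewBox height 206.2567, so y_svg = 206.2567 − y_machine; X carries over. Every run uses S882, so all elements get stroke `#ff00ff` (cut).

Run 1: The run is open, so emit a `<polyline>` with points (Y-flipped): 59.9120,12.3516 33.5926,38.7678.

Run 2: The run returns to its start, so emit a `<polygon>` with points (Y-flipped): 92.8438,40.1396 129.6286,40.1396 129.6286,108.8732 92.8438,108.8732.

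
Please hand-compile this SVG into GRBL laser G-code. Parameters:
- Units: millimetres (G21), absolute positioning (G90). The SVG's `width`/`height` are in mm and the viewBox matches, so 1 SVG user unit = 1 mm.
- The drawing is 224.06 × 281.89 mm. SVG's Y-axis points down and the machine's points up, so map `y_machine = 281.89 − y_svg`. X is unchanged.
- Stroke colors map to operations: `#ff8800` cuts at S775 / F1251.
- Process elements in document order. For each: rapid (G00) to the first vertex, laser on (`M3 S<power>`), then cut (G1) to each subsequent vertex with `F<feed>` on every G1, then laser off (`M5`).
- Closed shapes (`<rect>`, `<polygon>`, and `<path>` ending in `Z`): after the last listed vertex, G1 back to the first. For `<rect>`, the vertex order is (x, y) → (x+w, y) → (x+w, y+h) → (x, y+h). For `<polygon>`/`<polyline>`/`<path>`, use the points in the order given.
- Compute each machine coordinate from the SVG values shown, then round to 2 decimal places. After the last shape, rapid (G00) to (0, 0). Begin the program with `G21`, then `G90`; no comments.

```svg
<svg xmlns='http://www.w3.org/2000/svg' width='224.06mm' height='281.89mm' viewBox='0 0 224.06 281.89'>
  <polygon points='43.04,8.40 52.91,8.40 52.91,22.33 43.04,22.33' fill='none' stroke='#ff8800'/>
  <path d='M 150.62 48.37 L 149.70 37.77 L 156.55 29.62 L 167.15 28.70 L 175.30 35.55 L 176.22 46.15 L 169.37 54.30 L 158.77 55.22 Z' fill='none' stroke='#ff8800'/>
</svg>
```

1 u = 1 mm; y_m = 281.89 − y.

[1] `<polygon>` rectangle, #ff8800→cut S775 F1251: (43.04,273.49) → (52.91,273.49) → (52.91,259.56) → (43.04,259.56) → (43.04,273.49) (closed)

[2] `<path>` regular polygon, #ff8800→cut S775 F1251: (150.62,233.52) → (149.70,244.12) → (156.55,252.27) → (167.15,253.19) → (175.30,246.34) → (176.22,235.74) → (169.37,227.59) → (158.77,226.67) → (150.62,233.52) (closed)

G21
G90
G00 X43.04 Y273.49
M3 S775
G1 X52.91 Y273.49 F1251
G1 X52.91 Y259.56 F1251
G1 X43.04 Y259.56 F1251
G1 X43.04 Y273.49 F1251
M5
G00 X150.62 Y233.52
M3 S775
G1 X149.70 Y244.12 F1251
G1 X156.55 Y252.27 F1251
G1 X167.15 Y253.19 F1251
G1 X175.30 Y246.34 F1251
G1 X176.22 Y235.74 F1251
G1 X169.37 Y227.59 F1251
G1 X158.77 Y226.67 F1251
G1 X150.62 Y233.52 F1251
M5
G00 X0.00 Y0.00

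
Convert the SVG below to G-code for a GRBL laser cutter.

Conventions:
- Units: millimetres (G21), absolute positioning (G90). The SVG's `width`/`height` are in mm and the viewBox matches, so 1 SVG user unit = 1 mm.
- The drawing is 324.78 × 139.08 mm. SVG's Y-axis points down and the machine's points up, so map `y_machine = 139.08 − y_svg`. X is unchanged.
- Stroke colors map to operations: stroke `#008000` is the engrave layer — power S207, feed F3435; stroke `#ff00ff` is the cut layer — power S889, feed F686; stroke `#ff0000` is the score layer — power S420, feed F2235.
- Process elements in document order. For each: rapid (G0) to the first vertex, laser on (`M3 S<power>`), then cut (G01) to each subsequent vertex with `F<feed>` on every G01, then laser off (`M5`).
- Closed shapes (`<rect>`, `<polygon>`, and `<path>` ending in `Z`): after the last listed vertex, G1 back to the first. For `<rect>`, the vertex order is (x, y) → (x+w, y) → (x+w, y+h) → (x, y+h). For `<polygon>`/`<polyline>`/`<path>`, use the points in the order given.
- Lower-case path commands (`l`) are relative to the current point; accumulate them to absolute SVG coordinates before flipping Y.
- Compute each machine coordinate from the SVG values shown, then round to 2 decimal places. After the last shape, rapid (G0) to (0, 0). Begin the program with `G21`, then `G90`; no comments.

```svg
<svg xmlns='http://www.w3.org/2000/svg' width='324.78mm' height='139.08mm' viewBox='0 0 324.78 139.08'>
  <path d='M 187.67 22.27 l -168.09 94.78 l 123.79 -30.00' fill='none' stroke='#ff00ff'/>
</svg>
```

Since the viewBox matches the mm dimensions, user units are millimetres directly. The only transform is the Y-flip y_m = 139.08 − y_svg.

Shape 1 is a open polyline drawn with `<path>`. Its stroke #ff00ff means cut at S889, F686. After flipping Y the toolpath is (187.67,116.81) → (19.58,22.03) → (143.37,52.03).

G21
G90
G0 X187.67 Y116.81
M3 S889
G01 X19.58 Y22.03 F686
G01 X143.37 Y52.03 F686
M5
G0 X0.00 Y0.00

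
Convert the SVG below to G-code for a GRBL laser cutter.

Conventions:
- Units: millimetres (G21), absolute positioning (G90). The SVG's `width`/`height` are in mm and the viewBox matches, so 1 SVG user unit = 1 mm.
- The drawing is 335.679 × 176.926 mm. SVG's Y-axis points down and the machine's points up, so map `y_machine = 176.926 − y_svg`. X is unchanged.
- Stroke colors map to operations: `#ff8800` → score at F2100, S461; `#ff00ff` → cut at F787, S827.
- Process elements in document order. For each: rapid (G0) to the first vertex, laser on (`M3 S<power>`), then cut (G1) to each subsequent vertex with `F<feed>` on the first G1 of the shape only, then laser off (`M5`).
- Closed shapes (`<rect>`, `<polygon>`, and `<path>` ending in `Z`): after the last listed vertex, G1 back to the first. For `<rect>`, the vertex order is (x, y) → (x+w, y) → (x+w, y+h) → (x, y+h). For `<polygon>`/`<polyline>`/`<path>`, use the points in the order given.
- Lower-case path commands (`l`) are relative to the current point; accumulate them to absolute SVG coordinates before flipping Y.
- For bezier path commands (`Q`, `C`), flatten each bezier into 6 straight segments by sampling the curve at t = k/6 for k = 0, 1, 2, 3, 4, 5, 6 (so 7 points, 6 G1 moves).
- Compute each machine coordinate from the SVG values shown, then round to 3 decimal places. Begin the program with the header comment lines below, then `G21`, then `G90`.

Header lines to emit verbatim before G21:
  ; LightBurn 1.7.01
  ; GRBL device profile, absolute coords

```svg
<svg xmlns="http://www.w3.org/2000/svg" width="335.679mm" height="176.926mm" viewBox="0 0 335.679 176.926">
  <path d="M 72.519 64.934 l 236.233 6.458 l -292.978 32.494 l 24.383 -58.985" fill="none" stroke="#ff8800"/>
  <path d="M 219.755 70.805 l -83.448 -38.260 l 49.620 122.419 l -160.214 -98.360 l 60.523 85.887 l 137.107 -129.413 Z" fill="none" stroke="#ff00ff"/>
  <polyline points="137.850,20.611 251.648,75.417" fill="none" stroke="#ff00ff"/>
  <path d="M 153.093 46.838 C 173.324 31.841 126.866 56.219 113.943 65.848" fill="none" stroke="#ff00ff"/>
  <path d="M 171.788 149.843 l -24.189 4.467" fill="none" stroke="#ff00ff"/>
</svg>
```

; LightBurn 1.7.01
; GRBL device profile, absolute coords
G21
G90
G0 X72.519 Y111.992
M3 S461
G1 X308.752 Y105.534 F2100
G1 X15.774 Y73.040
G1 X40.157 Y132.025
M5
G0 X219.755 Y106.121
M3 S827
G1 X136.307 Y144.381 F787
G1 X185.927 Y21.962
G1 X25.713 Y120.322
G1 X86.236 Y34.435
G1 X223.343 Y163.848
G1 X219.755 Y106.121
M5
G0 X137.850 Y156.315
M3 S827
G1 X251.648 Y101.509 F787
M5
G0 X153.093 Y130.088
M3 S827
G1 X158.115 Y134.556 F787
G1 X154.806 Y133.965
G1 X145.951 Y129.818
G1 X134.332 Y123.619
G1 X122.735 Y116.871
G1 X113.943 Y111.078
M5
G0 X171.788 Y27.083
M3 S827
G1 X147.599 Y22.616 F787
M5

viewBox `0 0 335.679 176.926` with mm width/height → 1 unit = 1 mm. Flip: y_m = 176.926 − y_svg.

**Shape 1** — `<path>` open polyline, stroke `#ff8800` → score (S461, F2100). Machine vertices: (72.519,111.992) → (308.752,105.534) → (15.774,73.040) → (40.157,132.025). Open path.

**Shape 2** — `<path>` closed polygon, stroke `#ff00ff` → cut (S827, F787). Machine vertices: (219.755,106.121) → (136.307,144.381) → (185.927,21.962) → (25.713,120.322) → (86.236,34.435) → (223.343,163.848) → (219.755,106.121). Closed: final G1 returns to the first vertex.

**Shape 3** — `<polyline>` line segment, stroke `#ff00ff` → cut (S827, F787). Machine vertices: (137.850,156.315) → (251.648,101.509). Open path.

**Shape 4** — `<path>` cubic bezier, stroke `#ff00ff` → cut (S827, F787). Control points (SVG): P0=(153.093,46.838), P1=(173.324,31.841), P2=(126.866,56.219), P3=(113.943,65.848); sampled at t=k/6. Machine vertices: (153.093,130.088) → (158.115,134.556) → (154.806,133.965) → (145.951,129.818) → (134.332,123.619) → (122.735,116.871) → (113.943,111.078). Open path.

**Shape 5** — `<path>` line segment, stroke `#ff00ff` → cut (S827, F787). Machine vertices: (171.788,27.083) → (147.599,22.616). Open path.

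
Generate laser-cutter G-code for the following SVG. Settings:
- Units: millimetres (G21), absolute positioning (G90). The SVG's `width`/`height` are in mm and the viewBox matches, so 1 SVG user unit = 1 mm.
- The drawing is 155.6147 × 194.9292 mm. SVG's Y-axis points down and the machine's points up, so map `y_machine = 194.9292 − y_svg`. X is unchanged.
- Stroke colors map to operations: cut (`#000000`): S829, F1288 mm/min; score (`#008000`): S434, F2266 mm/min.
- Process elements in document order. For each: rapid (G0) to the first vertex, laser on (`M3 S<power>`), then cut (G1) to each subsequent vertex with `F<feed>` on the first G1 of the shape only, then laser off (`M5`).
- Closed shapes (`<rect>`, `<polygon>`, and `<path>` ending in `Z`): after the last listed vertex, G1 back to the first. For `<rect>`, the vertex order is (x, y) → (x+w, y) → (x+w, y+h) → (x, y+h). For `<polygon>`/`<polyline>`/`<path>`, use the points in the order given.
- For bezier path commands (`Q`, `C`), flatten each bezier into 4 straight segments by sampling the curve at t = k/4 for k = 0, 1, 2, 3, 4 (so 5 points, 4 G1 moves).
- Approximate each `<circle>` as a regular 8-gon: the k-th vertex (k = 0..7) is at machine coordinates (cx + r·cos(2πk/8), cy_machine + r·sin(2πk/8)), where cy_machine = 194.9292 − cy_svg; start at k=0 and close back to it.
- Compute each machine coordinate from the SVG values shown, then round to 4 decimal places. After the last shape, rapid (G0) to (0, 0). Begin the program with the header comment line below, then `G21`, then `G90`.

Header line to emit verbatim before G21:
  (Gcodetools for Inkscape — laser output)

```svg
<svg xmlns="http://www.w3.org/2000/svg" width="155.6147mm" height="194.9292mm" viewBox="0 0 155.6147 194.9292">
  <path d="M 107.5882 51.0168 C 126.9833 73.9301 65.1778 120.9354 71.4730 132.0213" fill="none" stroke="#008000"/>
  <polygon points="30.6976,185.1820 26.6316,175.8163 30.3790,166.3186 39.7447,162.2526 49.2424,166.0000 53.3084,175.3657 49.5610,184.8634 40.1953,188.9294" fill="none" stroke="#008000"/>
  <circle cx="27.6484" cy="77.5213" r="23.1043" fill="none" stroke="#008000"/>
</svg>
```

(Gcodetools for Inkscape — laser output)
G21
G90
G0 X107.5882 Y143.9124
M3 S434
G1 X109.2422 Y123.1479 F2266
G1 X94.4431 Y98.9749
G1 X77.1876 Y77.0195
G1 X71.4730 Y62.9079
M5
G0 X30.6976 Y9.7472
M3 S434
G1 X26.6316 Y19.1129 F2266
G1 X30.3790 Y28.6106
G1 X39.7447 Y32.6766
G1 X49.2424 Y28.9292
G1 X53.3084 Y19.5635
G1 X49.5610 Y10.0658
G1 X40.1953 Y5.9998
G1 X30.6976 Y9.7472
M5
G0 X50.7527 Y117.4079
M3 S434
G1 X43.9856 Y133.7451 F2266
G1 X27.6484 Y140.5122
G1 X11.3112 Y133.7451
G1 X4.5441 Y117.4079
G1 X11.3112 Y101.0707
G1 X27.6484 Y94.3036
G1 X43.9856 Y101.0707
G1 X50.7527 Y117.4079
M5
G0 X0.0000 Y0.0000

1 u = 1 mm; y_m = 194.9292 − y.

[1] `<path>` cubic bezier, #008000→score S434 F2266: (107.5882,143.9124) → (109.2422,123.1479) → (94.4431,98.9749) → (77.1876,77.0195) → (71.4730,62.9079)

[2] `<polygon>` regular polygon, #008000→score S434 F2266: (30.6976,9.7472) → (26.6316,19.1129) → (30.3790,28.6106) → (39.7447,32.6766) → (49.2424,28.9292) → (53.3084,19.5635) → (49.5610,10.0658) → (40.1953,5.9998) → (30.6976,9.7472) (closed)

[3] `<circle>` circle, #008000→score S434 F2266: (50.7527,117.4079) → (43.9856,133.7451) → (27.6484,140.5122) → (11.3112,133.7451) → (4.5441,117.4079) → (11.3112,101.0707) → (27.6484,94.3036) → (43.9856,101.0707) → (50.7527,117.4079) (closed)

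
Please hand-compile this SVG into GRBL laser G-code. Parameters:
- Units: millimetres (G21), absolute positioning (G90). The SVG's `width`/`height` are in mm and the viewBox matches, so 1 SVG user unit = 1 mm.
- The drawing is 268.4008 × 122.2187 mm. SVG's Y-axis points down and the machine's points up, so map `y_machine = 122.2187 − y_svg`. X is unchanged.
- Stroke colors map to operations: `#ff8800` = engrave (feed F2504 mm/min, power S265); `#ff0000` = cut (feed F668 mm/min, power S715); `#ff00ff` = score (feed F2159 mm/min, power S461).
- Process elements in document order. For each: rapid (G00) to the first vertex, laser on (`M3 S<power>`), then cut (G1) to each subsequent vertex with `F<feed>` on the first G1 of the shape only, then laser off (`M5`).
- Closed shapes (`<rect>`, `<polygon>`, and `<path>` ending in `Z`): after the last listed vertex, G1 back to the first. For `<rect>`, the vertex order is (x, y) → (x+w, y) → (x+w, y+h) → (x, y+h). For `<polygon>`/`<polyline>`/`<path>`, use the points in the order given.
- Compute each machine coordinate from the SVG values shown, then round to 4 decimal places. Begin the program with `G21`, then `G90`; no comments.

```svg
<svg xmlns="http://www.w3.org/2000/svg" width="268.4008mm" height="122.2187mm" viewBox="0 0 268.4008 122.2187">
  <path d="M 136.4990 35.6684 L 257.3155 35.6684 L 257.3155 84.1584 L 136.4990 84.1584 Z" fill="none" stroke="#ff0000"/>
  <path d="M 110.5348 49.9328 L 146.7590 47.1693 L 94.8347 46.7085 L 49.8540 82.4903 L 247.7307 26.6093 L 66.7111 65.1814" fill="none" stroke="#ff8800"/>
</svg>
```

1 u = 1 mm; y_m = 122.2187 − y.

[1] `<path>` rectangle, #ff0000→cut S715 F668: (136.4990,86.5503) → (257.3155,86.5503) → (257.3155,38.0603) → (136.4990,38.0603) → (136.4990,86.5503) (closed)

[2] `<path>` open polyline, #ff8800→engrave S265 F2504: (110.5348,72.2859) → (146.7590,75.0494) → (94.8347,75.5102) → (49.8540,39.7284) → (247.7307,95.6094) → (66.7111,57.0373)

G21
G90
G00 X136.4990 Y86.5503
M3 S715
G1 X257.3155 Y86.5503 F668
G1 X257.3155 Y38.0603
G1 X136.4990 Y38.0603
G1 X136.4990 Y86.5503
M5
G00 X110.5348 Y72.2859
M3 S265
G1 X146.7590 Y75.0494 F2504
G1 X94.8347 Y75.5102
G1 X49.8540 Y39.7284
G1 X247.7307 Y95.6094
G1 X66.7111 Y57.0373
M5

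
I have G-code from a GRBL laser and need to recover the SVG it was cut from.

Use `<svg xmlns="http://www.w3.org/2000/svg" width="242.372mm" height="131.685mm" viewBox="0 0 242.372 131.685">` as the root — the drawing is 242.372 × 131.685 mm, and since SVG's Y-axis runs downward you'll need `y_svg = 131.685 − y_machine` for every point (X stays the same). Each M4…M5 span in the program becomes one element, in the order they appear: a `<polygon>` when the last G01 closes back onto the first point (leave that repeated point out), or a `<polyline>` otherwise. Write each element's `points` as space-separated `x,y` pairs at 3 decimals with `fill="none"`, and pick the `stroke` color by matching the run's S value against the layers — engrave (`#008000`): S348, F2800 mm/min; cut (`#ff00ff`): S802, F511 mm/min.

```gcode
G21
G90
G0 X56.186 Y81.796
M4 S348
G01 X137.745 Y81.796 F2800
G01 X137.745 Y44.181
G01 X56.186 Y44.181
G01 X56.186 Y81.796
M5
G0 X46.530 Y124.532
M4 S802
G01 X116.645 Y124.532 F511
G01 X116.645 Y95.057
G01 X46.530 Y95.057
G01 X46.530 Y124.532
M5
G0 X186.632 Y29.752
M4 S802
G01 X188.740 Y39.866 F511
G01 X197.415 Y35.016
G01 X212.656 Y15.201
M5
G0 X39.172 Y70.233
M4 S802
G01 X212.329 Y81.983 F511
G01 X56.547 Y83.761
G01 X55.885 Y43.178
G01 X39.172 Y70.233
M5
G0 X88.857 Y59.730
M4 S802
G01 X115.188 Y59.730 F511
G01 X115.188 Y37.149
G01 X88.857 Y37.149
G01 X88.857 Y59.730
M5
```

Machine Y-up, SVG Y-down with viewBox height 131.685, so y_svg = 131.685 − y_machine; X carries over.

Run 1: the run's S348 means `#008000` (engrave). The run returns to its start, so emit a `<polygon>` with points (Y-flipped): 56.186,49.889 137.745,49.889 137.745,87.504 56.186,87.504.

Run 2: power S802 maps to stroke `#ff00ff` (cut). The run returns to its start, so emit a `<polygon>` with points (Y-flipped): 46.530,7.153 116.645,7.153 116.645,36.628 46.530,36.628.

Run 3: S802 ⇒ cut layer `#ff00ff`. The run is open, so emit a `<polyline>` with points (Y-flipped): 186.632,101.933 188.740,91.819 197.415,96.669 212.656,116.484.

Run 4: power S802 maps to stroke `#ff00ff` (cut). The run returns to its start, so emit a `<polygon>` with points (Y-flipped): 39.172,61.452 212.329,49.702 56.547,47.924 55.885,88.507.

Run 5: the run's S802 means `#ff00ff` (cut). The run returns to its start, so emit a `<polygon>` with points (Y-flipped): 88.857,71.955 115.188,71.955 115.188,94.536 88.857,94.536.

<svg xmlns="http://www.w3.org/2000/svg" width="242.372mm" height="131.685mm" viewBox="0 0 242.372 131.685">
  <polygon points="56.186,49.889 137.745,49.889 137.745,87.504 56.186,87.504" fill="none" stroke="#008000"/>
  <polygon points="46.530,7.153 116.645,7.153 116.645,36.628 46.530,36.628" fill="none" stroke="#ff00ff"/>
  <polyline points="186.632,101.933 188.740,91.819 197.415,96.669 212.656,116.484" fill="none" stroke="#ff00ff"/>
  <polygon points="39.172,61.452 212.329,49.702 56.547,47.924 55.885,88.507" fill="none" stroke="#ff00ff"/>
  <polygon points="88.857,71.955 115.188,71.955 115.188,94.536 88.857,94.536" fill="none" stroke="#ff00ff"/>
</svg>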